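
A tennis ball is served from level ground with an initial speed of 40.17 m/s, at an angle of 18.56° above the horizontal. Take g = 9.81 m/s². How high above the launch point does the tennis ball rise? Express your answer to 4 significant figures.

Vertical component of launch velocity: v_y = 40.17 sin 18.56° = 12.786 m/s.
At the highest point the vertical velocity is zero, so v_y² = 2 g h_max.
h_max = (12.786)² / (2 × 9.81) = 163.48 / 19.62 = 8.332 m.

8.332 m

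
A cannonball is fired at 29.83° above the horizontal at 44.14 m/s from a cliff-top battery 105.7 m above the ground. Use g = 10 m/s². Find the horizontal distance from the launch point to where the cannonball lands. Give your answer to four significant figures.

279.2 m

Components: v_x = 44.14 cos 29.83° = 38.292 m/s, v_y = 44.14 sin 29.83° = 21.956 m/s.
Vertical: 0 = 105.7 + 21.956 t − ½(10) t² ⇒ 5.000 t² − 21.956 t − 105.7 = 0.
t = [21.956 + √(482.07 + 2114.0)] / 10.00 = 7.2908 s.
Horizontal: R = v_x · t = 38.292 × 7.2908 = 279.2 m.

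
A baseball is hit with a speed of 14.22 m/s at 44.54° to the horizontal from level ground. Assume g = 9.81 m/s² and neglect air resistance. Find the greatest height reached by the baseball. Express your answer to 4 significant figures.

Vertical component of launch velocity: v_y = 14.22 sin 44.54° = 9.9740 m/s.
At the highest point the vertical velocity is zero, so v_y² = 2 g h_max.
h_max = (9.9740)² / (2 × 9.81) = 99.481 / 19.62 = 5.070 m.

5.070 m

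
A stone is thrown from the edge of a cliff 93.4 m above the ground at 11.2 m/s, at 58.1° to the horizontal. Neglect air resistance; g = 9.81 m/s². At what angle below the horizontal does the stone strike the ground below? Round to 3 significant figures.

82.3°

v_x = 11.2 cos 58.1° = 5.919 m/s.
At impact |v_y| = √(v_y0² + 2 g h) = √(9.508² + 2×9.81×93.4) = 43.85 m/s.
Angle below horizontal = arctan(|v_y| / v_x) = arctan(43.85 / 5.919) = 82.3°.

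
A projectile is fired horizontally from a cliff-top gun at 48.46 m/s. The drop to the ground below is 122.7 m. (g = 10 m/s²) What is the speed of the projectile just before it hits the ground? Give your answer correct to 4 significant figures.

69.30 m/s

Fall time: t = √(2 × 122.7 / 10) = 4.9538 s.
At impact: v_x = 48.46 m/s (unchanged), v_y = g t = 10 × 4.9538 = 49.538 m/s.
Speed = √(v_x² + v_y²) = √(2348.4 + 2454.0) = 69.30 m/s.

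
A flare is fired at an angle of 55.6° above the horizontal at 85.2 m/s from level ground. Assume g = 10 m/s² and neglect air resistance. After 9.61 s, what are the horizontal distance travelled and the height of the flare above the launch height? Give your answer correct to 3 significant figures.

v_x = 85.2 cos 55.6° = 48.14 m/s; v_y0 = 85.2 sin 55.6° = 70.30 m/s.
x = v_x t = 48.14 × 9.61 = 463 m.
y = v_y0 t − ½ g t² = 70.30×9.61 − 5.000×9.61² = 214 m.

x = 463 m, y = 214 m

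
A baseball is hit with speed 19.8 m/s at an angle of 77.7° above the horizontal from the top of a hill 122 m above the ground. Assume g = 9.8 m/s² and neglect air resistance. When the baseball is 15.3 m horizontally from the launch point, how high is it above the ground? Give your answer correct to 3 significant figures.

v_x = 19.8 cos 77.7° = 4.218 m/s, v_y0 = 19.8 sin 77.7° = 19.35 m/s.
Time to reach x = 15.3 m: t = x / v_x = 15.3 / 4.218 = 3.627 s.
y = 122 + v_y0 t − ½ g t² = 122 + 19.35×3.627 − 4.900×3.627² = 128 m.

128 m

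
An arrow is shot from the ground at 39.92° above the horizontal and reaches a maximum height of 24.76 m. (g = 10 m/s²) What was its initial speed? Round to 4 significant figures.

34.68 m/s

At maximum height v_y = 0, so (v₀ sin θ)² = 2 g H.
v₀ sin 39.92° = √(2 × 10 × 24.76) = 22.253 m/s.
v₀ = 22.253 / sin 39.92° = 22.253 / 0.6417 = 34.68 m/s.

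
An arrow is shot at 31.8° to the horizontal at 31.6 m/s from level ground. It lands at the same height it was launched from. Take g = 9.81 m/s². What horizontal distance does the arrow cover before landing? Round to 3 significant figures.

91.2 m

Components: v_x = 31.6 cos 31.8° = 26.86 m/s, v_y = 31.6 sin 31.8° = 16.65 m/s.
Time of flight (same landing height): t = 2 v_y / g = 2 × 16.65 / 9.81 = 3.394 s.
Range: R = v_x · t = 26.86 × 3.394 = 91.2 m.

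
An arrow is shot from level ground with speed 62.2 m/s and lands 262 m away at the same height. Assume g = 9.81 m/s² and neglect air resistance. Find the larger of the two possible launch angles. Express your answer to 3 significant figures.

69.2°

Level-ground range: R = v₀² sin(2θ)/g ⇒ sin 2θ = R g / v₀² = 262×9.81/62.2² = 0.6643.
2θ = arcsin(0.6643) = 41.63° or 180° − 41.63° = 138.37°.
So θ = 20.8° or θ = 69.2°.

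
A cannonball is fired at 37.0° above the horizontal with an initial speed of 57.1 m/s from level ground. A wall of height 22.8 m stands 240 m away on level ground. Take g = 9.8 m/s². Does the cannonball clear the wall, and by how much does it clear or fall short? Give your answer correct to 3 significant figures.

v_x = 57.1 cos 37.0° = 45.60 m/s; v_y0 = 57.1 sin 37.0° = 34.36 m/s.
Time to reach the wall: t = 240 / 45.60 = 5.263 s.
Height at that point: y = 34.36×5.263 − 4.900×5.263² = 45.11 m.
That is 45.11 − 22.8 = 22.3 m above the top of the wall, so the cannonball clears it.

Yes — it clears the wall by 22.3 m.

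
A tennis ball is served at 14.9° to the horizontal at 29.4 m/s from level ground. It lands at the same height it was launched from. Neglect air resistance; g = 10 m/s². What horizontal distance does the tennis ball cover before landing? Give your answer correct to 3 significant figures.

43.0 m

Components: v_x = 29.4 cos 14.9° = 28.41 m/s, v_y = 29.4 sin 14.9° = 7.560 m/s.
Time of flight (same landing height): t = 2 v_y / g = 2 × 7.560 / 10 = 1.512 s.
Range: R = v_x · t = 28.41 × 1.512 = 43.0 m.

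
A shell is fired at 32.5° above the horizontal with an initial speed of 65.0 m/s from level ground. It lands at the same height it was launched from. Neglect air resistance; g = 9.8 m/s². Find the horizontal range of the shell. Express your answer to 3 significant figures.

391 m

For level ground, R = v₀² sin(2θ) / g.
sin(2 × 32.5°) = sin 65.00° = 0.9063.
R = (65.0)² × 0.9063 / 9.8 = 391 m.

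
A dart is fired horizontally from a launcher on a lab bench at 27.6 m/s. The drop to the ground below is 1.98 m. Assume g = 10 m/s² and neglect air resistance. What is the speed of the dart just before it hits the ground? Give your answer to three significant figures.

Fall time: t = √(2 × 1.98 / 10) = 0.6293 s.
At impact: v_x = 27.6 m/s (unchanged), v_y = g t = 10 × 0.6293 = 6.293 m/s.
Speed = √(v_x² + v_y²) = √(761.8 + 39.60) = 28.3 m/s.

28.3 m/s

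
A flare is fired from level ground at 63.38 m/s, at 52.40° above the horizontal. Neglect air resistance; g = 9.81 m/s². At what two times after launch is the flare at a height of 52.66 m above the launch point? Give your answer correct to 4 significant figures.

1.186 s and 9.051 s

v_y0 = 63.38 sin 52.40° = 50.215 m/s.
Set y = v_y0 t − ½ g t² = 52.66: 4.905 t² − 50.215 t + 52.66 = 0.
t = [50.215 ± √(2521.5 − 1033.2)] / 9.81 = (50.215 ± 38.578) / 9.81, giving t = 1.186 s or t = 9.051 s.
So the flare is at 52.66 m at t = 1.186 s (rising) and t = 9.051 s (falling).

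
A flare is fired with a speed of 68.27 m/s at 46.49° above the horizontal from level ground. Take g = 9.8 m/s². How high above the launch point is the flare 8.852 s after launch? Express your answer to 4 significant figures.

v_y0 = 68.27 sin 46.49° = 49.513 m/s.
y(t) = v_y0 t − ½ g t² = 49.513×8.852 − 4.900×8.852² = 54.34 m.

54.34 m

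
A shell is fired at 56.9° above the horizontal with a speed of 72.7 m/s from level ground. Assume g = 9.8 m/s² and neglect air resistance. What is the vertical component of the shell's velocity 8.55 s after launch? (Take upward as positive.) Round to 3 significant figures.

Initial vertical component: v_y0 = 72.7 sin 56.9° = 60.90 m/s.
v_y(t) = v_y0 − g t = 60.90 − 9.8 × 8.55 = -22.9 m/s.

-22.9 m/s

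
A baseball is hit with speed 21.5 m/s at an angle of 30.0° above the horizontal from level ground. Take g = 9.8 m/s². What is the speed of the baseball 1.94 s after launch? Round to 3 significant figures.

20.4 m/s

v_x = 21.5 cos 30.0° = 18.62 m/s (constant).
v_y(t) = 21.5 sin 30.0° − g t = 10.75 − 9.8 × 1.94 = -8.262 m/s.
Speed = √(v_x² + v_y²) = √(346.7 + 68.26) = 20.4 m/s.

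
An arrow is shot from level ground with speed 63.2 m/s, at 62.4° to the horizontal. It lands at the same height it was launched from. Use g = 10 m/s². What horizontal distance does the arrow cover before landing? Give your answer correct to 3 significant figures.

Components: v_x = 63.2 cos 62.4° = 29.28 m/s, v_y = 63.2 sin 62.4° = 56.01 m/s.
Time of flight (same landing height): t = 2 v_y / g = 2 × 56.01 / 10 = 11.20 s.
Range: R = v_x · t = 29.28 × 11.20 = 328 m.

328 m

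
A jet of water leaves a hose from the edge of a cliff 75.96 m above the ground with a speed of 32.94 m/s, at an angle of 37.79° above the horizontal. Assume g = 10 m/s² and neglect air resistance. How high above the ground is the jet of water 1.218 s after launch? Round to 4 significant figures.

93.13 m

v_y0 = 32.94 sin 37.79° = 20.185 m/s.
y(t) = 75.96 + v_y0 t − ½ g t² = 75.96 + 20.185×1.218 − ½×10×1.218² = 93.13 m.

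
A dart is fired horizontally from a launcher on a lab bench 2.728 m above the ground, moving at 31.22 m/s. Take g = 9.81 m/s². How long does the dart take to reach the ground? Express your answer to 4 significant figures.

0.7458 s

The horizontal speed doesn't affect the fall. With v_y0 = 0, h = ½ g t².
t = √(2 × 2.728 / 9.81) = √0.55617 = 0.7458 s.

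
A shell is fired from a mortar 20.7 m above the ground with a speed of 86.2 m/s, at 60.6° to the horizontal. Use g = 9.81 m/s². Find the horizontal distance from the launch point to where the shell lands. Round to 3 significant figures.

Components: v_x = 86.2 cos 60.6° = 42.32 m/s, v_y = 86.2 sin 60.6° = 75.10 m/s.
Vertical: 0 = 20.7 + 75.10 t − ½(9.81) t² ⇒ 4.905 t² − 75.10 t − 20.7 = 0.
t = [75.10 + √(5640 + 406.1)] / 9.810 = 15.58 s.
Horizontal: R = v_x · t = 42.32 × 15.58 = 659 m.

659 m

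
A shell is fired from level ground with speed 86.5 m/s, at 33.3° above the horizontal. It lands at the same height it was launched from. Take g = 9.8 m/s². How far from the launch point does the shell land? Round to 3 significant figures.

Components: v_x = 86.5 cos 33.3° = 72.30 m/s, v_y = 86.5 sin 33.3° = 47.49 m/s.
Time of flight (same landing height): t = 2 v_y / g = 2 × 47.49 / 9.8 = 9.692 s.
Range: R = v_x · t = 72.30 × 9.692 = 701 m.

701 m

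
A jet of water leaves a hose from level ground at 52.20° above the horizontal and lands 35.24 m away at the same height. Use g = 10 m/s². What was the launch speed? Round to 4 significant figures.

19.07 m/s

On level ground, R = v₀² sin(2θ) / g, so v₀ = √(R g / sin 2θ).
sin(2 × 52.20°) = 0.9686.
v₀ = √(35.24 × 10 / 0.9686) = √363.82 = 19.07 m/s.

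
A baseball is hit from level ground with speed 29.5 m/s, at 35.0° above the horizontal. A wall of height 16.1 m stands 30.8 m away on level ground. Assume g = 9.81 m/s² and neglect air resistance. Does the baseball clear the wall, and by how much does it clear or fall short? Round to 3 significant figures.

No — it falls 2.50 m short of clearing the wall.

v_x = 29.5 cos 35.0° = 24.16 m/s; v_y0 = 29.5 sin 35.0° = 16.92 m/s.
Time to reach the wall: t = 30.8 / 24.16 = 1.275 s.
Height at that point: y = 16.92×1.275 − 4.905×1.275² = 13.60 m.
That is 16.1 − 13.60 = 2.50 m below the top of the wall, so the baseball does not clear it.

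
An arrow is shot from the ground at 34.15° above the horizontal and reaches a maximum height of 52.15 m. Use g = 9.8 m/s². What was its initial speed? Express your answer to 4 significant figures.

56.95 m/s

At maximum height v_y = 0, so (v₀ sin θ)² = 2 g H.
v₀ sin 34.15° = √(2 × 9.8 × 52.15) = 31.971 m/s.
v₀ = 31.971 / sin 34.15° = 31.971 / 0.5614 = 56.95 m/s.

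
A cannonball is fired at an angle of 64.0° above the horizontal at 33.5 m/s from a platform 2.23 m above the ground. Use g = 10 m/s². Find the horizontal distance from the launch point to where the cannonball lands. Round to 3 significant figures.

89.5 m

Components: v_x = 33.5 cos 64.0° = 14.69 m/s, v_y = 33.5 sin 64.0° = 30.11 m/s.
Vertical: 0 = 2.23 + 30.11 t − ½(10) t² ⇒ 5.000 t² − 30.11 t − 2.23 = 0.
t = [30.11 + √(906.6 + 44.60)] / 10.00 = 6.095 s.
Horizontal: R = v_x · t = 14.69 × 6.095 = 89.5 m.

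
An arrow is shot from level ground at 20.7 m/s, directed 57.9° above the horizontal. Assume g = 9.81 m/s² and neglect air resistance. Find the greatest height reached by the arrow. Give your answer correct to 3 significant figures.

15.7 m

Vertical component of launch velocity: v_y = 20.7 sin 57.9° = 17.54 m/s.
At the highest point the vertical velocity is zero, so v_y² = 2 g h_max.
h_max = (17.54)² / (2 × 9.81) = 307.7 / 19.62 = 15.7 m.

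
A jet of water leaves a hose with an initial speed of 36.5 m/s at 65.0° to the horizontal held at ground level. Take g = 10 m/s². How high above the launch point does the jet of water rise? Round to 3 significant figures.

54.7 m

Vertical component of launch velocity: v_y = 36.5 sin 65.0° = 33.08 m/s.
At the highest point the vertical velocity is zero, so v_y² = 2 g h_max.
h_max = (33.08)² / (2 × 10) = 1094 / 20.00 = 54.7 m.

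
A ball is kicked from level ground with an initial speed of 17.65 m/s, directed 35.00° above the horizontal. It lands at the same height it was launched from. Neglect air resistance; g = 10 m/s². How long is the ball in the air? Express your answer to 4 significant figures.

Vertical component: v_y = 17.65 sin 35.00° = 10.124 m/s.
For a projectile landing at launch height, time of flight is t = 2 v_y / g = 2 × 10.124 / 10 = 2.025 s.

2.025 s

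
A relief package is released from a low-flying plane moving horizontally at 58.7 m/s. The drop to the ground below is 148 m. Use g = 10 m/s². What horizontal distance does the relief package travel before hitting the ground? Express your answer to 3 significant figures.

Initial vertical velocity is zero, so the fall time comes from h = ½ g t²: t = √(2 × 148 / 10) = 5.441 s.
Horizontal motion is uniform at 58.7 m/s, so x = 58.7 × 5.441 = 319 m.

319 m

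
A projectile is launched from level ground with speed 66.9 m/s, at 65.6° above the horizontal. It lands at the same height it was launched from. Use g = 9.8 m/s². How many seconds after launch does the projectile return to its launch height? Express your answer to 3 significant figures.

Vertical component: v_y = 66.9 sin 65.6° = 60.92 m/s.
For a projectile landing at launch height, time of flight is t = 2 v_y / g = 2 × 60.92 / 9.8 = 12.4 s.

12.4 s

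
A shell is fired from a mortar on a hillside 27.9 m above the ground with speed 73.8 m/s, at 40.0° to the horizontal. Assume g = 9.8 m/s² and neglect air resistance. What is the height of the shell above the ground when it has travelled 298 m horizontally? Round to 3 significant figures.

142 m

v_x = 73.8 cos 40.0° = 56.53 m/s, v_y0 = 73.8 sin 40.0° = 47.44 m/s.
Time to reach x = 298 m: t = x / v_x = 298 / 56.53 = 5.272 s.
y = 27.9 + v_y0 t − ½ g t² = 27.9 + 47.44×5.272 − 4.900×5.272² = 142 m.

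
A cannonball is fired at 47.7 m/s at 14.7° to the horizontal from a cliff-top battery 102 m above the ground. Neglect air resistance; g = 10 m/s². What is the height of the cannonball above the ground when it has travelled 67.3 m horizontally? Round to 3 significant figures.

109 m

v_x = 47.7 cos 14.7° = 46.14 m/s, v_y0 = 47.7 sin 14.7° = 12.10 m/s.
Time to reach x = 67.3 m: t = x / v_x = 67.3 / 46.14 = 1.459 s.
y = 102 + v_y0 t − ½ g t² = 102 + 12.10×1.459 − 5.000×1.459² = 109 m.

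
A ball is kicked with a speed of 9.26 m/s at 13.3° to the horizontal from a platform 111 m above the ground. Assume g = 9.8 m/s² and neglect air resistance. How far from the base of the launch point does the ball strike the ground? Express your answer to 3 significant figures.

Components: v_x = 9.26 cos 13.3° = 9.012 m/s, v_y = 9.26 sin 13.3° = 2.130 m/s.
Vertical: 0 = 111 + 2.130 t − ½(9.8) t² ⇒ 4.900 t² − 2.130 t − 111 = 0.
t = [2.130 + √(4.537 + 2176)] / 9.800 = 4.982 s.
Horizontal: R = v_x · t = 9.012 × 4.982 = 44.9 m.

44.9 m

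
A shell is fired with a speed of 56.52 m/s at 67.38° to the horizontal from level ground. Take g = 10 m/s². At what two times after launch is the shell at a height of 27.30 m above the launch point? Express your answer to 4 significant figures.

0.5525 s and 9.882 s

v_y0 = 56.52 sin 67.38° = 52.172 m/s.
Set y = v_y0 t − ½ g t² = 27.30: 5.000 t² − 52.172 t + 27.30 = 0.
t = [52.172 ± √(2721.9 − 546.00)] / 10 = (52.172 ± 46.647) / 10, giving t = 0.5525 s or t = 9.882 s.
So the shell is at 27.30 m at t = 0.5525 s (rising) and t = 9.882 s (falling).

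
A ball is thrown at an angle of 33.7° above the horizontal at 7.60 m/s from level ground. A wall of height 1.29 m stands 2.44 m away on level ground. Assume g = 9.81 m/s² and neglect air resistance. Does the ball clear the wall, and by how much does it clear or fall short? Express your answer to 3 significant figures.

No — it falls 0.393 m short of clearing the wall.

v_x = 7.60 cos 33.7° = 6.323 m/s; v_y0 = 7.60 sin 33.7° = 4.217 m/s.
Time to reach the wall: t = 2.44 / 6.323 = 0.3859 s.
Height at that point: y = 4.217×0.3859 − 4.905×0.3859² = 0.8969 m.
That is 1.29 − 0.8969 = 0.393 m below the top of the wall, so the ball does not clear it.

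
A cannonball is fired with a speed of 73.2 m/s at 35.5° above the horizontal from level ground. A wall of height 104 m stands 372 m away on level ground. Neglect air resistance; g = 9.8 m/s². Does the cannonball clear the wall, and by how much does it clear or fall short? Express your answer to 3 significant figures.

No — it falls 29.6 m short of clearing the wall.

v_x = 73.2 cos 35.5° = 59.59 m/s; v_y0 = 73.2 sin 35.5° = 42.51 m/s.
Time to reach the wall: t = 372 / 59.59 = 6.243 s.
Height at that point: y = 42.51×6.243 − 4.900×6.243² = 74.41 m.
That is 104 − 74.41 = 29.6 m below the top of the wall, so the cannonball does not clear it.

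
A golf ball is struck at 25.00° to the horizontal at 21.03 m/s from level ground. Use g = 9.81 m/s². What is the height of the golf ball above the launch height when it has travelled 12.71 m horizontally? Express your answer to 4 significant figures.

v_x = 21.03 cos 25.00° = 19.060 m/s, v_y0 = 21.03 sin 25.00° = 8.8877 m/s.
Time to reach x = 12.71 m: t = x / v_x = 12.71 / 19.060 = 0.66684 s.
y = v_y0 t − ½ g t² = 8.8877×0.66684 − 4.905×0.66684² = 3.746 m.

3.746 m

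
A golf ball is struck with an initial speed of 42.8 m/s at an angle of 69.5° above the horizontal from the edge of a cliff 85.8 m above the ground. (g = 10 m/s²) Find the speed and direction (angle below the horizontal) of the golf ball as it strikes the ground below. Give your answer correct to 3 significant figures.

59.6 m/s at 75.4° below the horizontal

v_x = 42.8 cos 69.5° = 14.99 m/s (constant).
|v_y| at impact = √((40.09)² + 2×10×85.8) = 57.65 m/s.
Speed = √(14.99² + 57.65²) = 59.6 m/s; angle = arctan(57.65/14.99) = 75.4° below horizontal.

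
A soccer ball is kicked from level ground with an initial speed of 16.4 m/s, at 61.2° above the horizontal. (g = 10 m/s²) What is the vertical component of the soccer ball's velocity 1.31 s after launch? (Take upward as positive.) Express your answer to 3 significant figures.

1.27 m/s

Initial vertical component: v_y0 = 16.4 sin 61.2° = 14.37 m/s.
v_y(t) = v_y0 − g t = 14.37 − 10 × 1.31 = 1.27 m/s.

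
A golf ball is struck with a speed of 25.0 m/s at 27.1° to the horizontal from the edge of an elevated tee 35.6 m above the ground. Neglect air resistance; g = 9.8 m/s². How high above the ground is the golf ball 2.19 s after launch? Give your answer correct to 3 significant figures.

37.0 m

v_y0 = 25.0 sin 27.1° = 11.39 m/s.
y(t) = 35.6 + v_y0 t − ½ g t² = 35.6 + 11.39×2.19 − ½×9.8×2.19² = 37.0 m.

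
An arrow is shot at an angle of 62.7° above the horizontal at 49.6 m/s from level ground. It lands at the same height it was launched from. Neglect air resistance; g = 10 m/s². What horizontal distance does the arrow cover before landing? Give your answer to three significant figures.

201 m

For level ground, R = v₀² sin(2θ) / g.
sin(2 × 62.7°) = sin 125.4° = 0.8151.
R = (49.6)² × 0.8151 / 10 = 201 m.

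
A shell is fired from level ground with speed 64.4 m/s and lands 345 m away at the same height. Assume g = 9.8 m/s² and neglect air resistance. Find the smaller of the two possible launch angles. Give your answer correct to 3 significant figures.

Level-ground range: R = v₀² sin(2θ)/g ⇒ sin 2θ = R g / v₀² = 345×9.8/64.4² = 0.8152.
2θ = arcsin(0.8152) = 54.61° or 180° − 54.61° = 125.39°.
So θ = 27.3° or θ = 62.7°.

27.3°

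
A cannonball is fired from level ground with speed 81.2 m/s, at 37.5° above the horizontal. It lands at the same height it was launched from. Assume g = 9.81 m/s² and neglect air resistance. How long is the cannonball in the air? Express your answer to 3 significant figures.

10.1 s

Vertical component: v_y = 81.2 sin 37.5° = 49.43 m/s.
For a projectile landing at launch height, time of flight is t = 2 v_y / g = 2 × 49.43 / 9.81 = 10.1 s.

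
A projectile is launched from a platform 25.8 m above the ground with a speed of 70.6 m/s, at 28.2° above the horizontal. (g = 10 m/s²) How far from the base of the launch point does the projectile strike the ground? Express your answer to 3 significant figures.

459 m

Components: v_x = 70.6 cos 28.2° = 62.22 m/s, v_y = 70.6 sin 28.2° = 33.36 m/s.
Vertical: 0 = 25.8 + 33.36 t − ½(10) t² ⇒ 5.000 t² − 33.36 t − 25.8 = 0.
t = [33.36 + √(1113 + 516.0)] / 10.00 = 7.372 s.
Horizontal: R = v_x · t = 62.22 × 7.372 = 459 m.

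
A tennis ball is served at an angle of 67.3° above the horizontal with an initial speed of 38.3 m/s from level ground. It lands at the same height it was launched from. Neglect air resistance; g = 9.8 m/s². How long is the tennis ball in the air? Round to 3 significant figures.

7.21 s

Vertical component: v_y = 38.3 sin 67.3° = 35.33 m/s.
For a projectile landing at launch height, time of flight is t = 2 v_y / g = 2 × 35.33 / 9.8 = 7.21 s.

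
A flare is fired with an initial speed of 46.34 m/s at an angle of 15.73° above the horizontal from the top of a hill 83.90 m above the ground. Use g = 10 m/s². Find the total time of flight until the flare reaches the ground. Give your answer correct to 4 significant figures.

Vertical component: v_y = 46.34 sin 15.73° = 12.563 m/s.
Taking up as positive with launch at y = 83.90 m, landing at y = 0: 0 = 83.90 + 12.563 t − ½(10) t².
Solving 5.000 t² − 12.563 t − 83.90 = 0 gives t = [12.563 + √(12.563² + 4·5.000·83.90)] / 10.00 = 5.541 s.

5.541 s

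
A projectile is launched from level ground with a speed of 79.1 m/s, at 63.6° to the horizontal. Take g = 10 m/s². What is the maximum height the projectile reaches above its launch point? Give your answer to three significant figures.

251 m

Vertical component of launch velocity: v_y = 79.1 sin 63.6° = 70.85 m/s.
At the highest point the vertical velocity is zero, so v_y² = 2 g h_max.
h_max = (70.85)² / (2 × 10) = 5020 / 20.00 = 251 m.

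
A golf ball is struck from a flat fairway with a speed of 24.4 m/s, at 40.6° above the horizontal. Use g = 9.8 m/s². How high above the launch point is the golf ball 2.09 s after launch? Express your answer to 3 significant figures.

v_y0 = 24.4 sin 40.6° = 15.88 m/s.
y(t) = v_y0 t − ½ g t² = 15.88×2.09 − 4.900×2.09² = 11.8 m.

11.8 m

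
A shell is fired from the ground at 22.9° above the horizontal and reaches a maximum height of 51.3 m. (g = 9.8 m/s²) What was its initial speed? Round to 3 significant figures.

81.5 m/s

At maximum height v_y = 0, so (v₀ sin θ)² = 2 g H.
v₀ sin 22.9° = √(2 × 9.8 × 51.3) = 31.71 m/s.
v₀ = 31.71 / sin 22.9° = 31.71 / 0.3891 = 81.5 m/s.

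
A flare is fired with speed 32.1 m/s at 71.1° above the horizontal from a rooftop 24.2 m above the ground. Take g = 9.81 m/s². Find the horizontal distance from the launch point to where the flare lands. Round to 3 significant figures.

71.8 m

Components: v_x = 32.1 cos 71.1° = 10.40 m/s, v_y = 32.1 sin 71.1° = 30.37 m/s.
Vertical: 0 = 24.2 + 30.37 t − ½(9.81) t² ⇒ 4.905 t² − 30.37 t − 24.2 = 0.
t = [30.37 + √(922.3 + 474.8)] / 9.810 = 6.906 s.
Horizontal: R = v_x · t = 10.40 × 6.906 = 71.8 m.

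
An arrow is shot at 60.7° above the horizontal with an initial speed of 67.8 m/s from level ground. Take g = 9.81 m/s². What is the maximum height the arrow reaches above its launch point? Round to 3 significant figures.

Vertical component of launch velocity: v_y = 67.8 sin 60.7° = 59.13 m/s.
At the highest point the vertical velocity is zero, so v_y² = 2 g h_max.
h_max = (59.13)² / (2 × 9.81) = 3496 / 19.62 = 178 m.

178 m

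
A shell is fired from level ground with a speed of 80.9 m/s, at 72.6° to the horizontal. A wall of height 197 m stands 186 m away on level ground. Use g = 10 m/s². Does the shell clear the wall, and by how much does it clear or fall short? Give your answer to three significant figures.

v_x = 80.9 cos 72.6° = 24.19 m/s; v_y0 = 80.9 sin 72.6° = 77.20 m/s.
Time to reach the wall: t = 186 / 24.19 = 7.689 s.
Height at that point: y = 77.20×7.689 − 5.000×7.689² = 298.0 m.
That is 298.0 − 197 = 101 m above the top of the wall, so the shell clears it.

Yes — it clears the wall by 101 m.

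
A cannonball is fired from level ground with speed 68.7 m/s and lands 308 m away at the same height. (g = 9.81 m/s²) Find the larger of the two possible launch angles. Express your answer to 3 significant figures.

70.1°

Level-ground range: R = v₀² sin(2θ)/g ⇒ sin 2θ = R g / v₀² = 308×9.81/68.7² = 0.6402.
2θ = arcsin(0.6402) = 39.81° or 180° − 39.81° = 140.19°.
So θ = 19.9° or θ = 70.1°.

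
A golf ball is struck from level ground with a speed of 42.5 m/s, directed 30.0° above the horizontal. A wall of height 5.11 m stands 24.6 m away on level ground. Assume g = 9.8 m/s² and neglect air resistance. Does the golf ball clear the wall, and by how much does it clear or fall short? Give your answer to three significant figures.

Yes — it clears the wall by 6.90 m.

v_x = 42.5 cos 30.0° = 36.81 m/s; v_y0 = 42.5 sin 30.0° = 21.25 m/s.
Time to reach the wall: t = 24.6 / 36.81 = 0.6683 s.
Height at that point: y = 21.25×0.6683 − 4.900×0.6683² = 12.01 m.
That is 12.01 − 5.11 = 6.90 m above the top of the wall, so the golf ball clears it.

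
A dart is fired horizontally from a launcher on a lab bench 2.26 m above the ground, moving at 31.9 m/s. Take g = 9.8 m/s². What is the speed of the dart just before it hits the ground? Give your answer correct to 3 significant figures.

32.6 m/s

Fall time: t = √(2 × 2.26 / 9.8) = 0.6791 s.
At impact: v_x = 31.9 m/s (unchanged), v_y = g t = 9.8 × 0.6791 = 6.655 m/s.
Speed = √(v_x² + v_y²) = √(1018 + 44.29) = 32.6 m/s.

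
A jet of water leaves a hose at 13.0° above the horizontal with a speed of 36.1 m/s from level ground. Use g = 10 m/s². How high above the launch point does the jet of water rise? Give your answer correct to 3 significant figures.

3.30 m

Vertical component of launch velocity: v_y = 36.1 sin 13.0° = 8.121 m/s.
At the highest point the vertical velocity is zero, so v_y² = 2 g h_max.
h_max = (8.121)² / (2 × 10) = 65.95 / 20.00 = 3.30 m.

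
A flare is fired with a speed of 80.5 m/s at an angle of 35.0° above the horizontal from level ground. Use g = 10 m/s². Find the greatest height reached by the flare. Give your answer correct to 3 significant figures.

Vertical component of launch velocity: v_y = 80.5 sin 35.0° = 46.17 m/s.
At the highest point the vertical velocity is zero, so v_y² = 2 g h_max.
h_max = (46.17)² / (2 × 10) = 2132 / 20.00 = 107 m.

107 m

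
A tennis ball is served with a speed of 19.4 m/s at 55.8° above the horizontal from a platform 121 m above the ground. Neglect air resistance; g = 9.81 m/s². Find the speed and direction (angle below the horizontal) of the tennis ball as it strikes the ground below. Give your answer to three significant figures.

52.4 m/s at 78.0° below the horizontal

v_x = 19.4 cos 55.8° = 10.90 m/s (constant).
|v_y| at impact = √((16.05)² + 2×9.81×121) = 51.30 m/s.
Speed = √(10.90² + 51.30²) = 52.4 m/s; angle = arctan(51.30/10.90) = 78.0° below horizontal.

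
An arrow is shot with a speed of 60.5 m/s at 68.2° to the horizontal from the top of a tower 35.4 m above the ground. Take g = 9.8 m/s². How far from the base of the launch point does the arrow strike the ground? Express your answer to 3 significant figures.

Components: v_x = 60.5 cos 68.2° = 22.47 m/s, v_y = 60.5 sin 68.2° = 56.17 m/s.
Vertical: 0 = 35.4 + 56.17 t − ½(9.8) t² ⇒ 4.900 t² − 56.17 t − 35.4 = 0.
t = [56.17 + √(3155 + 693.8)] / 9.800 = 12.06 s.
Horizontal: R = v_x · t = 22.47 × 12.06 = 271 m.

271 m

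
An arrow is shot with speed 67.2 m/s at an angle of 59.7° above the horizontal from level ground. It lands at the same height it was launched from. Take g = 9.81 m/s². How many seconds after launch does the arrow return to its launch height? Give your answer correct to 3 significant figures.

Vertical component: v_y = 67.2 sin 59.7° = 58.02 m/s.
For a projectile landing at launch height, time of flight is t = 2 v_y / g = 2 × 58.02 / 9.81 = 11.8 s.

11.8 s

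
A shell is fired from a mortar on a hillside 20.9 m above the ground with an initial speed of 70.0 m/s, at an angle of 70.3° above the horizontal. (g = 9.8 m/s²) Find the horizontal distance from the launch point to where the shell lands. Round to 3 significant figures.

Components: v_x = 70.0 cos 70.3° = 23.60 m/s, v_y = 70.0 sin 70.3° = 65.90 m/s.
Vertical: 0 = 20.9 + 65.90 t − ½(9.8) t² ⇒ 4.900 t² − 65.90 t − 20.9 = 0.
t = [65.90 + √(4343 + 409.6)] / 9.800 = 13.76 s.
Horizontal: R = v_x · t = 23.60 × 13.76 = 325 m.

325 m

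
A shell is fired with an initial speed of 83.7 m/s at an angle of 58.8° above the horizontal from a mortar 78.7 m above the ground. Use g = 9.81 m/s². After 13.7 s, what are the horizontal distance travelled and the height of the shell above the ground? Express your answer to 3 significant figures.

v_x = 83.7 cos 58.8° = 43.36 m/s; v_y0 = 83.7 sin 58.8° = 71.59 m/s.
x = v_x t = 43.36 × 13.7 = 594 m.
y = 78.7 + v_y0 t − ½ g t² = 139 m.

x = 594 m, y = 139 m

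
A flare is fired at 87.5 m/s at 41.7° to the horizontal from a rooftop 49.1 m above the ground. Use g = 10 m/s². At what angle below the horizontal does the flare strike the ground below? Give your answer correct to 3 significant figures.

v_x = 87.5 cos 41.7° = 65.33 m/s.
At impact |v_y| = √(v_y0² + 2 g h) = √(58.21² + 2×10×49.1) = 66.11 m/s.
Angle below horizontal = arctan(|v_y| / v_x) = arctan(66.11 / 65.33) = 45.3°.

45.3°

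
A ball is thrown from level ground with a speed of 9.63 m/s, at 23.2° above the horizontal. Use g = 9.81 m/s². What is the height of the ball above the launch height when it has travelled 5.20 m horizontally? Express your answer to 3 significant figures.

v_x = 9.63 cos 23.2° = 8.851 m/s, v_y0 = 9.63 sin 23.2° = 3.794 m/s.
Time to reach x = 5.20 m: t = x / v_x = 5.20 / 8.851 = 0.5875 s.
y = v_y0 t − ½ g t² = 3.794×0.5875 − 4.905×0.5875² = 0.536 m.

0.536 m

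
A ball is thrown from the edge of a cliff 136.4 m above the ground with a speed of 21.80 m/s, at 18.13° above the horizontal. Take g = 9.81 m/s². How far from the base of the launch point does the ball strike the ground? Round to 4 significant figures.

Components: v_x = 21.80 cos 18.13° = 20.718 m/s, v_y = 21.80 sin 18.13° = 6.7836 m/s.
Vertical: 0 = 136.4 + 6.7836 t − ½(9.81) t² ⇒ 4.905 t² − 6.7836 t − 136.4 = 0.
t = [6.7836 + √(46.017 + 2676.2)] / 9.810 = 6.0100 s.
Horizontal: R = v_x · t = 20.718 × 6.0100 = 124.5 m.

124.5 m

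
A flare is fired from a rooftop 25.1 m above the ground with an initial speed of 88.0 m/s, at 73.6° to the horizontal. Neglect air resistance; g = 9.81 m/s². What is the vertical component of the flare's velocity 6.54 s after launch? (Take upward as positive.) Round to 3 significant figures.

Initial vertical component: v_y0 = 88.0 sin 73.6° = 84.42 m/s.
v_y(t) = v_y0 − g t = 84.42 − 9.81 × 6.54 = 20.3 m/s.

20.3 m/s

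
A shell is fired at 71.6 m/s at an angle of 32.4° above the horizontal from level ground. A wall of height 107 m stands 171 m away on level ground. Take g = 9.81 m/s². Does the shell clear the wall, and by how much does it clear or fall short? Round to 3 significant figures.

No — it falls 37.7 m short of clearing the wall.

v_x = 71.6 cos 32.4° = 60.45 m/s; v_y0 = 71.6 sin 32.4° = 38.37 m/s.
Time to reach the wall: t = 171 / 60.45 = 2.829 s.
Height at that point: y = 38.37×2.829 − 4.905×2.829² = 69.29 m.
That is 107 − 69.29 = 37.7 m below the top of the wall, so the shell does not clear it.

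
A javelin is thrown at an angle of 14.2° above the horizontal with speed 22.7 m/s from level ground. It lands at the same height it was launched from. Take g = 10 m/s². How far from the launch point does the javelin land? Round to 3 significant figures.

For level ground, R = v₀² sin(2θ) / g.
sin(2 × 14.2°) = sin 28.40° = 0.4756.
R = (22.7)² × 0.4756 / 10 = 24.5 m.

24.5 m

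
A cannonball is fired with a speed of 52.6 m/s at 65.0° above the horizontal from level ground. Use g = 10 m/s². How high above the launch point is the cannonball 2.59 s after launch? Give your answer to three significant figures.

v_y0 = 52.6 sin 65.0° = 47.67 m/s.
y(t) = v_y0 t − ½ g t² = 47.67×2.59 − 5.000×2.59² = 89.9 m.

89.9 m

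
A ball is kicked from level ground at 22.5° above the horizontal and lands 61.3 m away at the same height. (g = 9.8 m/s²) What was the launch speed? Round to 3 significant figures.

29.1 m/s

On level ground, R = v₀² sin(2θ) / g, so v₀ = √(R g / sin 2θ).
sin(2 × 22.5°) = 0.7071.
v₀ = √(61.3 × 9.8 / 0.7071) = √849.6 = 29.1 m/s.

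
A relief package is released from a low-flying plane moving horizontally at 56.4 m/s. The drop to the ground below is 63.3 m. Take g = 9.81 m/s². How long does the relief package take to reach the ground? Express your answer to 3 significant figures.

3.59 s

The horizontal speed doesn't affect the fall. With v_y0 = 0, h = ½ g t².
t = √(2 × 63.3 / 9.81) = √12.91 = 3.59 s.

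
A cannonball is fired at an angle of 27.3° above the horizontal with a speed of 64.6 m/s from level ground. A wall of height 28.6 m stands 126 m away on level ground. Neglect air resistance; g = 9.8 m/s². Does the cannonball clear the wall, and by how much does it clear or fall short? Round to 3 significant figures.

v_x = 64.6 cos 27.3° = 57.40 m/s; v_y0 = 64.6 sin 27.3° = 29.63 m/s.
Time to reach the wall: t = 126 / 57.40 = 2.195 s.
Height at that point: y = 29.63×2.195 − 4.900×2.195² = 41.43 m.
That is 41.43 − 28.6 = 12.8 m above the top of the wall, so the cannonball clears it.

Yes — it clears the wall by 12.8 m.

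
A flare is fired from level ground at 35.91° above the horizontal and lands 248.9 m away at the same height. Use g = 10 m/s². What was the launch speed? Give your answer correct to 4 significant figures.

51.18 m/s

On level ground, R = v₀² sin(2θ) / g, so v₀ = √(R g / sin 2θ).
sin(2 × 35.91°) = 0.9501.
v₀ = √(248.9 × 10 / 0.9501) = √2619.7 = 51.18 m/s.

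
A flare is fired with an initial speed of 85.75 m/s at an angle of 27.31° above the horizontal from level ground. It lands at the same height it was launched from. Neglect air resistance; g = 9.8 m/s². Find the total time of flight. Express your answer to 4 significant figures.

8.029 s

Vertical component: v_y = 85.75 sin 27.31° = 39.342 m/s.
For a projectile landing at launch height, time of flight is t = 2 v_y / g = 2 × 39.342 / 9.8 = 8.029 s.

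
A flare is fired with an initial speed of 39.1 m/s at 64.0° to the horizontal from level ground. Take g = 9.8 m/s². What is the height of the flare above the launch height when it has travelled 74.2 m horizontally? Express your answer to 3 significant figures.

v_x = 39.1 cos 64.0° = 17.14 m/s, v_y0 = 39.1 sin 64.0° = 35.14 m/s.
Time to reach x = 74.2 m: t = x / v_x = 74.2 / 17.14 = 4.329 s.
y = v_y0 t − ½ g t² = 35.14×4.329 − 4.900×4.329² = 60.3 m.

60.3 m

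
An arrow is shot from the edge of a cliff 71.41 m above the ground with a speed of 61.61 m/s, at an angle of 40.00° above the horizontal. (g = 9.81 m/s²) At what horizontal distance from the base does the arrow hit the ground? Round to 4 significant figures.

452.7 m

Components: v_x = 61.61 cos 40.00° = 47.196 m/s, v_y = 61.61 sin 40.00° = 39.602 m/s.
Vertical: 0 = 71.41 + 39.602 t − ½(9.81) t² ⇒ 4.905 t² − 39.602 t − 71.41 = 0.
t = [39.602 + √(1568.3 + 1401.1)] / 9.810 = 9.5917 s.
Horizontal: R = v_x · t = 47.196 × 9.5917 = 452.7 m.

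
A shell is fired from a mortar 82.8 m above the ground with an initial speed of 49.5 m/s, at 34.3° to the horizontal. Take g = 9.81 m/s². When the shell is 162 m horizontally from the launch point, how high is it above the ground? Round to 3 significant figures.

v_x = 49.5 cos 34.3° = 40.89 m/s, v_y0 = 49.5 sin 34.3° = 27.89 m/s.
Time to reach x = 162 m: t = x / v_x = 162 / 40.89 = 3.962 s.
y = 82.8 + v_y0 t − ½ g t² = 82.8 + 27.89×3.962 − 4.905×3.962² = 116 m.

116 m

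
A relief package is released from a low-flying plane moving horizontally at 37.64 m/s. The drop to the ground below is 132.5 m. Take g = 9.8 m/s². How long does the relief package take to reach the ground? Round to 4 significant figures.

5.200 s

The horizontal speed doesn't affect the fall. With v_y0 = 0, h = ½ g t².
t = √(2 × 132.5 / 9.8) = √27.041 = 5.200 s.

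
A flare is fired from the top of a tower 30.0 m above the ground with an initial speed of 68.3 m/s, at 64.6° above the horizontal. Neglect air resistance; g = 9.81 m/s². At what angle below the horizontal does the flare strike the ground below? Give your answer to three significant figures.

v_x = 68.3 cos 64.6° = 29.30 m/s.
At impact |v_y| = √(v_y0² + 2 g h) = √(61.70² + 2×9.81×30.0) = 66.30 m/s.
Angle below horizontal = arctan(|v_y| / v_x) = arctan(66.30 / 29.30) = 66.2°.

66.2°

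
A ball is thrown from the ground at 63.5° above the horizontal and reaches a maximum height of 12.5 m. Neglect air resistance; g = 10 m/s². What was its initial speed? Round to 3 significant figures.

17.7 m/s

At maximum height v_y = 0, so (v₀ sin θ)² = 2 g H.
v₀ sin 63.5° = √(2 × 10 × 12.5) = 15.81 m/s.
v₀ = 15.81 / sin 63.5° = 15.81 / 0.8949 = 17.7 m/s.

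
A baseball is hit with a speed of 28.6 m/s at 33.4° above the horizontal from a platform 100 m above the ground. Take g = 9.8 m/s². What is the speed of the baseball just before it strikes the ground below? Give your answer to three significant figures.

52.7 m/s

v_x = 28.6 cos 33.4° = 23.88 m/s is unchanged throughout.
For the vertical component, v_y² = v_y0² + 2 g h = (15.74)² + 2×9.8×100 = 2208, so |v_y| = 46.99 m/s.
Impact speed = √(v_x² + v_y²) = √(570.3 + 2208) = 52.7 m/s.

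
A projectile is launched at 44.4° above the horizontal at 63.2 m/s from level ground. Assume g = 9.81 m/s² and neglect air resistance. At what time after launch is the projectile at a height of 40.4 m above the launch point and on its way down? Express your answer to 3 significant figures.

v_y0 = 63.2 sin 44.4° = 44.22 m/s.
Set y = v_y0 t − ½ g t² = 40.4: 4.905 t² − 44.22 t + 40.4 = 0.
t = [44.22 ± √(1955 − 792.6)] / 9.81 = (44.22 ± 34.09) / 9.81, giving t = 1.03 s or t = 7.98 s.
On the way down corresponds to the larger root: t = 7.98 s.

7.98 s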